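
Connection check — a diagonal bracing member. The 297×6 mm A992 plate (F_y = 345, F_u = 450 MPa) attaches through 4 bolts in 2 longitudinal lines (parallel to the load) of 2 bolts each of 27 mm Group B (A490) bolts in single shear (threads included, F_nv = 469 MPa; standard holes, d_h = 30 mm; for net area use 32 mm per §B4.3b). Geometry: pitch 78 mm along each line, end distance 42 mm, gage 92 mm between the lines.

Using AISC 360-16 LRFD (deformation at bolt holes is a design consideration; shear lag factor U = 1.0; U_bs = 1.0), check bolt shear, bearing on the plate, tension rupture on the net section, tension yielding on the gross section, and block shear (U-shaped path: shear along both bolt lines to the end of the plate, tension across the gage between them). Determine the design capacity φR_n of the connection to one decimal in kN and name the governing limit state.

Bolt shear: A_b = π(27)²/4 = 572.56 mm². φR_n = 0.75 × 469 × 572.56 × 4 × 1 = 805.6 kN.
Bearing (6 mm plate, F_u = 450 MPa): end bolts L_c = 42 − 30/2 = 27, R_n = min(1.2×27×6×450, 2.4×27×6×450) = 87.48 kN/bolt; interior L_c = 78 − 30 = 48, R_n = 155.52 kN/bolt. φR_n = 0.75 × (2×87.48 + 2×155.52) = 364.5 kN.
Tension rupture (net): A_n = (297 − 2×32)×6 = 1398 mm² (U = 1.0, A_e = A_n). φR_n = 0.75 × 450 × 1398 = 471.8 kN.
Tension yield (gross): A_g = 297×6 = 1782 mm². φR_n = 0.90 × 345 × 1782 = 553.3 kN.
Block shear: shear path 2×[42+1×78] = 2×120 mm, A_gv = 1440, A_nv = 2×(120 − 1.5×32)×6 = 864 mm²; tension across gage: (92 − 1×32)×6 = 360 mm². R_n = min(0.6×450×864, 0.6×345×1440) + 1.0×450×360 = min(233.28, 298.08) + 162 = 395.28 kN. φR_n = 0.75 × 395.28 = 296.5 kN.
Governing: min(805.6, 364.5, 471.8, 553.3, 296.5) = 296.5 kN → block shear.

296.5 kN (block shear governs)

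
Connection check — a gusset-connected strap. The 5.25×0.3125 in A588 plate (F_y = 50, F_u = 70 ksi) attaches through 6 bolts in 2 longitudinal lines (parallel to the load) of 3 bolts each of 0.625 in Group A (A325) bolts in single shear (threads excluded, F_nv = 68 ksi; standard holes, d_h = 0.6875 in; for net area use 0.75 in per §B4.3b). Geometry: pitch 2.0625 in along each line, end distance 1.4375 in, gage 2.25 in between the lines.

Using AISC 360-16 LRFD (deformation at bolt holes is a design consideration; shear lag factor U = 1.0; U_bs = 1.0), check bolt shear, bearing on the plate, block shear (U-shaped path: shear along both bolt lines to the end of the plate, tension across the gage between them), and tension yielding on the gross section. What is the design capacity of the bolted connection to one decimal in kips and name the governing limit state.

Bolt shear: A_b = π(0.625)²/4 = 0.3068 in². φR_n = 0.75 × 68 × 0.3068 × 6 × 1 = 93.9 kips.
Bearing (0.3125 in plate, F_u = 70 ksi): end bolts L_c = 1.4375 − 0.6875/2 = 1.09375, R_n = min(1.2×1.09375×0.3125×70, 2.4×0.625×0.3125×70) = 28.711 kips/bolt; interior L_c = 2.0625 − 0.6875 = 1.375, R_n = 32.813 kips/bolt. φR_n = 0.75 × (2×28.711 + 4×32.813) = 141.5 kips.
Block shear: shear path 2×[1.4375+2×2.0625] = 2×5.5625 in, A_gv = 3.4766, A_nv = 2×(5.5625 − 2.5×0.75)×0.3125 = 2.3047 in²; tension across gage: (2.25 − 1×0.75)×0.3125 = 0.46875 in². R_n = min(0.6×70×2.3047, 0.6×50×3.4766) + 1.0×70×0.46875 = min(96.797, 104.3) + 32.813 = 129.61 kips. φR_n = 0.75 × 129.61 = 97.2 kips.
Tension yield (gross): A_g = 5.25×0.3125 = 1.6406 in². φR_n = 0.90 × 50 × 1.6406 = 73.8 kips.
Governing: min(93.9, 141.5, 97.2, 73.8) = 73.8 kips → gross-section yield.

73.8 kips (gross-section yield governs)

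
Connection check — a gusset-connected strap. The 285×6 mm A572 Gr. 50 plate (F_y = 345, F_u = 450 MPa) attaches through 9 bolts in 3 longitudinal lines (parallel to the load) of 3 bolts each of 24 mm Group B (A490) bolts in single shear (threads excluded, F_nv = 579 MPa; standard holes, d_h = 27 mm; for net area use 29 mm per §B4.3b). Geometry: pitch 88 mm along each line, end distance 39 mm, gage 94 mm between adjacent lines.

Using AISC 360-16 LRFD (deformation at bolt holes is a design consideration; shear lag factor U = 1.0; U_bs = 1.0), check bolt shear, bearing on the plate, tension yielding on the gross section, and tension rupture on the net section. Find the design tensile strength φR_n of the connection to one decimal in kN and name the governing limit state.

Bolt shear: A_b = π(24)²/4 = 452.39 mm². φR_n = 0.75 × 579 × 452.39 × 9 × 1 = 1768.1 kN.
Bearing (6 mm plate, F_u = 450 MPa): end bolts L_c = 39 − 27/2 = 25.5, R_n = min(1.2×25.5×6×450, 2.4×24×6×450) = 82.62 kN/bolt; interior L_c = 88 − 27 = 61, R_n = 155.52 kN/bolt. φR_n = 0.75 × (3×82.62 + 6×155.52) = 885.7 kN.
Tension yield (gross): A_g = 285×6 = 1710 mm². φR_n = 0.90 × 345 × 1710 = 531.0 kN.
Tension rupture (net): A_n = (285 − 3×29)×6 = 1188 mm² (U = 1.0, A_e = A_n). φR_n = 0.75 × 450 × 1188 = 401.0 kN.
Governing: min(1768.1, 885.7, 531.0, 401.0) = 401.0 kN → net-section rupture.

401.0 kN (net-section rupture governs)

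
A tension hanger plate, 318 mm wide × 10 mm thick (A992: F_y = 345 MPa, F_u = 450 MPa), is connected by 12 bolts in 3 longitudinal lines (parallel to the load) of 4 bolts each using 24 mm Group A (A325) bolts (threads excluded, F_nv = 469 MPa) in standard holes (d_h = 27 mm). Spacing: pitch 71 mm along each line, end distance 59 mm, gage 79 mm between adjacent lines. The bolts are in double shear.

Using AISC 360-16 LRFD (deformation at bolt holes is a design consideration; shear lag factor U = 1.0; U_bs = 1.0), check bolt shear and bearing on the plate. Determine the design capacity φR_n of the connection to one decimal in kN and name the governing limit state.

Bolt shear: A_b = π(24)²/4 = 452.39 mm². φR_n = 0.75 × 469 × 452.39 × 12 × 2 = 3819.1 kN.
Bearing (10 mm plate, F_u = 450 MPa): end bolts L_c = 59 − 27/2 = 45.5, R_n = min(1.2×45.5×10×450, 2.4×24×10×450) = 245.7 kN/bolt; interior L_c = 71 − 27 = 44, R_n = 237.6 kN/bolt. φR_n = 0.75 × (3×245.7 + 9×237.6) = 2156.6 kN.
Governing: min(3819.1, 2156.6) = 2156.6 kN → bearing.

2156.6 kN (bearing governs)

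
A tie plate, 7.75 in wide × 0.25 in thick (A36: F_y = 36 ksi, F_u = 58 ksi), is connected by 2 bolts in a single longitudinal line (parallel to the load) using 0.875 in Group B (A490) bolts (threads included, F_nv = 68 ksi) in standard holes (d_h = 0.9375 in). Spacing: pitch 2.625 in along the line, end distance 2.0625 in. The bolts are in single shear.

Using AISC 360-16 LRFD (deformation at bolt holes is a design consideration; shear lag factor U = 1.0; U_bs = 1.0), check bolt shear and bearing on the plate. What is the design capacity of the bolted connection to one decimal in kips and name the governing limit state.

42.8 kips (bearing governs)

Bolt shear: A_b = π(0.875)²/4 = 0.60132 in². φR_n = 0.75 × 68 × 0.60132 × 2 × 1 = 61.3 kips.
Bearing (0.25 in plate, F_u = 58 ksi): end bolts L_c = 2.0625 − 0.9375/2 = 1.59375, R_n = min(1.2×1.59375×0.25×58, 2.4×0.875×0.25×58) = 27.731 kips/bolt; interior L_c = 2.625 − 0.9375 = 1.6875, R_n = 29.363 kips/bolt. φR_n = 0.75 × (1×27.731 + 1×29.363) = 42.8 kips.
Governing: min(61.3, 42.8) = 42.8 kips → bearing.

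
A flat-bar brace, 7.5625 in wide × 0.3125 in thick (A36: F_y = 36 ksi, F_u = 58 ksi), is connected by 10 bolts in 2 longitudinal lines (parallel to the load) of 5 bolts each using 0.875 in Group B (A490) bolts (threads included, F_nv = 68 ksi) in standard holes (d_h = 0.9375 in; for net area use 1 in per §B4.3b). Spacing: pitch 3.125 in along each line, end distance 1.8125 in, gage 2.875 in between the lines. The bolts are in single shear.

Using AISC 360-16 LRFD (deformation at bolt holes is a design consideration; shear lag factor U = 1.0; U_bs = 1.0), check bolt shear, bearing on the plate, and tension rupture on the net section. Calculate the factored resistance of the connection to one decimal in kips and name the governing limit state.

75.6 kips (net-section rupture governs)

Bolt shear: A_b = π(0.875)²/4 = 0.60132 in². φR_n = 0.75 × 68 × 0.60132 × 10 × 1 = 306.7 kips.
Bearing (0.3125 in plate, F_u = 58 ksi): end bolts L_c = 1.8125 − 0.9375/2 = 1.34375, R_n = min(1.2×1.34375×0.3125×58, 2.4×0.875×0.3125×58) = 29.227 kips/bolt; interior L_c = 3.125 − 0.9375 = 2.1875, R_n = 38.063 kips/bolt. φR_n = 0.75 × (2×29.227 + 8×38.063) = 272.2 kips.
Tension rupture (net): A_n = (7.5625 − 2×1)×0.3125 = 1.7383 in² (U = 1.0, A_e = A_n). φR_n = 0.75 × 58 × 1.7383 = 75.6 kips.
Governing: min(306.7, 272.2, 75.6) = 75.6 kips → net-section rupture.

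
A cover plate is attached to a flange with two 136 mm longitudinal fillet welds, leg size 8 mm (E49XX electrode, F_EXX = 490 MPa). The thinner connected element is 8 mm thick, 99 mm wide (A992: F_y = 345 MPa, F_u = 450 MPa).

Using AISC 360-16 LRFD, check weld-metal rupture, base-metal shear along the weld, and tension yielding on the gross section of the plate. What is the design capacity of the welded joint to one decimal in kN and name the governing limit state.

245.9 kN (gross-section yield governs)

Weld metal: throat = 0.707×8 = 5.656 mm, L = 2×136 = 272 mm. φR_n = 0.75 × 0.6 × 490 × 5.656 × 272 = 339.2 kN.
Base metal shear (8 mm plate): yield φR_n = 1.0×0.6×345×8×272 = 450.4 kN; rupture φR_n = 0.75×0.6×450×8×272 = 440.6 kN; take 440.6 kN (rupture).
Tension yield (gross): A_g = 99×8 = 792 mm². φR_n = 0.90 × 345 × 792 = 245.9 kN.
Governing: min(339.2, 440.6, 245.9) = 245.9 kN → gross-section yield.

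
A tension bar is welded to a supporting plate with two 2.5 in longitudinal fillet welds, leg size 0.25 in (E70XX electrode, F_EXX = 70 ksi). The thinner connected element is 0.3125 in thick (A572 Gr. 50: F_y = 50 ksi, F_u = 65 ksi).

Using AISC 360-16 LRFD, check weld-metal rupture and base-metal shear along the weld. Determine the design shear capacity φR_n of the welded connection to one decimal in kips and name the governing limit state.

27.8 kips (weld metal governs)

Weld metal: throat = 0.707×0.25 = 0.17675 in, L = 2×2.5 = 5 in. φR_n = 0.75 × 0.6 × 70 × 0.17675 × 5 = 27.8 kips.
Base metal shear (0.3125 in plate): yield φR_n = 1.0×0.6×50×0.3125×5 = 46.9 kips; rupture φR_n = 0.75×0.6×65×0.3125×5 = 45.7 kips; take 45.7 kips (rupture).
Governing: min(27.8, 45.7) = 27.8 kips → weld metal.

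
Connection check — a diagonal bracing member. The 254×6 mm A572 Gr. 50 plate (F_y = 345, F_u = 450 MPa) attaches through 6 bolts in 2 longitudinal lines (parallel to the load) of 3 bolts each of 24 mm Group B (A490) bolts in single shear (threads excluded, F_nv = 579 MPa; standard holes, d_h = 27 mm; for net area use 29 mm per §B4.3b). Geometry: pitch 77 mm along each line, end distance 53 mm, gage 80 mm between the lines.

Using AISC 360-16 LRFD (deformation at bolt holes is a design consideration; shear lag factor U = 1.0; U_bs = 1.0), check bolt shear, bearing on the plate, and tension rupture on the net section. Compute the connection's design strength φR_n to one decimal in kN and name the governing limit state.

396.9 kN (net-section rupture governs)

Bolt shear: A_b = π(24)²/4 = 452.39 mm². φR_n = 0.75 × 579 × 452.39 × 6 × 1 = 1178.7 kN.
Bearing (6 mm plate, F_u = 450 MPa): end bolts L_c = 53 − 27/2 = 39.5, R_n = min(1.2×39.5×6×450, 2.4×24×6×450) = 127.98 kN/bolt; interior L_c = 77 − 27 = 50, R_n = 155.52 kN/bolt. φR_n = 0.75 × (2×127.98 + 4×155.52) = 658.5 kN.
Tension rupture (net): A_n = (254 − 2×29)×6 = 1176 mm² (U = 1.0, A_e = A_n). φR_n = 0.75 × 450 × 1176 = 396.9 kN.
Governing: min(1178.7, 658.5, 396.9) = 396.9 kN → net-section rupture.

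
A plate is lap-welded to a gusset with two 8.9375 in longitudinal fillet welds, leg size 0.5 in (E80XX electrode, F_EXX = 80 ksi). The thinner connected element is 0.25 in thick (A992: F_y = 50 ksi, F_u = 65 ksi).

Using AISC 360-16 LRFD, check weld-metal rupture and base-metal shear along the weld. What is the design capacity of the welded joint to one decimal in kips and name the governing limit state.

130.7 kips (base-metal shear governs)

Weld metal: throat = 0.707×0.5 = 0.3535 in, L = 2×8.9375 = 17.875 in. φR_n = 0.75 × 0.6 × 80 × 0.3535 × 17.875 = 227.5 kips.
Base metal shear (0.25 in plate): yield φR_n = 1.0×0.6×50×0.25×17.875 = 134.1 kips; rupture φR_n = 0.75×0.6×65×0.25×17.875 = 130.7 kips; take 130.7 kips (rupture).
Governing: min(227.5, 130.7) = 130.7 kips → base-metal shear.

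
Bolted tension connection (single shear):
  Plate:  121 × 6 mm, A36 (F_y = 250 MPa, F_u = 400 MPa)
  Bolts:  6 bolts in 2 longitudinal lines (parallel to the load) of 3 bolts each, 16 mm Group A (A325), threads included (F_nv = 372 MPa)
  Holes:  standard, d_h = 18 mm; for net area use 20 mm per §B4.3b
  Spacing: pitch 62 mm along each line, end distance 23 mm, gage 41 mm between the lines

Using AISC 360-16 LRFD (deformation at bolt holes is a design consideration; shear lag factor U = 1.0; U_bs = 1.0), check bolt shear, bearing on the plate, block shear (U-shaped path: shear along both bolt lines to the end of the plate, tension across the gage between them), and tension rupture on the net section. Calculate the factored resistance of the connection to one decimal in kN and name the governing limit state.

145.8 kN (net-section rupture governs)

Bolt shear: A_b = π(16)²/4 = 201.06 mm². φR_n = 0.75 × 372 × 201.06 × 6 × 1 = 336.6 kN.
Bearing (6 mm plate, F_u = 400 MPa): end bolts L_c = 23 − 18/2 = 14, R_n = min(1.2×14×6×400, 2.4×16×6×400) = 40.32 kN/bolt; interior L_c = 62 − 18 = 44, R_n = 92.16 kN/bolt. φR_n = 0.75 × (2×40.32 + 4×92.16) = 337.0 kN.
Block shear: shear path 2×[23+2×62] = 2×147 mm, A_gv = 1764, A_nv = 2×(147 − 2.5×20)×6 = 1164 mm²; tension across gage: (41 − 1×20)×6 = 126 mm². R_n = min(0.6×400×1164, 0.6×250×1764) + 1.0×400×126 = min(279.36, 264.6) + 50.4 = 315 kN. φR_n = 0.75 × 315 = 236.3 kN.
Tension rupture (net): A_n = (121 − 2×20)×6 = 486 mm² (U = 1.0, A_e = A_n). φR_n = 0.75 × 400 × 486 = 145.8 kN.
Governing: min(336.6, 337.0, 236.3, 145.8) = 145.8 kN → net-section rupture.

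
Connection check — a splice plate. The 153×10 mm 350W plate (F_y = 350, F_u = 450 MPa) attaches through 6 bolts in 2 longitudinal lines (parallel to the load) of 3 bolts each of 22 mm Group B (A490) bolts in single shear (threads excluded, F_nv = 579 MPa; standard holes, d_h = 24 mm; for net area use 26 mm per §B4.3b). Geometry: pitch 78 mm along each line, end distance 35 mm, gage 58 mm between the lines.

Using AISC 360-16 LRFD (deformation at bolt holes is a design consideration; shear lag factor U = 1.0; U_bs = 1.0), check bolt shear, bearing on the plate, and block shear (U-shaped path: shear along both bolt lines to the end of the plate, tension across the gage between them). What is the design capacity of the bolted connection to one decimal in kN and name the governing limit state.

Bolt shear: A_b = π(22)²/4 = 380.13 mm². φR_n = 0.75 × 579 × 380.13 × 6 × 1 = 990.4 kN.
Bearing (10 mm plate, F_u = 450 MPa): end bolts L_c = 35 − 24/2 = 23, R_n = min(1.2×23×10×450, 2.4×22×10×450) = 124.2 kN/bolt; interior L_c = 78 − 24 = 54, R_n = 237.6 kN/bolt. φR_n = 0.75 × (2×124.2 + 4×237.6) = 899.1 kN.
Block shear: shear path 2×[35+2×78] = 2×191 mm, A_gv = 3820, A_nv = 2×(191 − 2.5×26)×10 = 2520 mm²; tension across gage: (58 − 1×26)×10 = 320 mm². R_n = min(0.6×450×2520, 0.6×350×3820) + 1.0×450×320 = min(680.4, 802.2) + 144 = 824.4 kN. φR_n = 0.75 × 824.4 = 618.3 kN.
Governing: min(990.4, 899.1, 618.3) = 618.3 kN → block shear.

618.3 kN (block shear governs)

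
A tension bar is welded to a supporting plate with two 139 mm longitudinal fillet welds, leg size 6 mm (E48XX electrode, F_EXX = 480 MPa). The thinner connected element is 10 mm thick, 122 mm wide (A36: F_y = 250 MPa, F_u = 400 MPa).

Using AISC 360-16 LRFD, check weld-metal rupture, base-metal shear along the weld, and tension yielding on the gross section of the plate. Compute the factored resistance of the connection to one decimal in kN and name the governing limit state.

Weld metal: throat = 0.707×6 = 4.242 mm, L = 2×139 = 278 mm. φR_n = 0.75 × 0.6 × 480 × 4.242 × 278 = 254.7 kN.
Base metal shear (10 mm plate): yield φR_n = 1.0×0.6×250×10×278 = 417.0 kN; rupture φR_n = 0.75×0.6×400×10×278 = 500.4 kN; take 417.0 kN (yield).
Tension yield (gross): A_g = 122×10 = 1220 mm². φR_n = 0.90 × 250 × 1220 = 274.5 kN.
Governing: min(254.7, 417.0, 274.5) = 254.7 kN → weld metal.

254.7 kN (weld metal governs)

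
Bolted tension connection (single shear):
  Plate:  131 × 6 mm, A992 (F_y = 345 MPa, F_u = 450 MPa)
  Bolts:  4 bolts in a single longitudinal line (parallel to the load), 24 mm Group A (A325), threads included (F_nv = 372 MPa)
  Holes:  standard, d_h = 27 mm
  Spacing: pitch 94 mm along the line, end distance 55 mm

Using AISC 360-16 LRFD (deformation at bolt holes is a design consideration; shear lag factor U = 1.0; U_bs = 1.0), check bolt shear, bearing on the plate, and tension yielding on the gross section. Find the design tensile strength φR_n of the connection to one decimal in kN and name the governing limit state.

244.1 kN (gross-section yield governs)

Bolt shear: A_b = π(24)²/4 = 452.39 mm². φR_n = 0.75 × 372 × 452.39 × 4 × 1 = 504.9 kN.
Bearing (6 mm plate, F_u = 450 MPa): end bolts L_c = 55 − 27/2 = 41.5, R_n = min(1.2×41.5×6×450, 2.4×24×6×450) = 134.46 kN/bolt; interior L_c = 94 − 27 = 67, R_n = 155.52 kN/bolt. φR_n = 0.75 × (1×134.46 + 3×155.52) = 450.8 kN.
Tension yield (gross): A_g = 131×6 = 786 mm². φR_n = 0.90 × 345 × 786 = 244.1 kN.
Governing: min(504.9, 450.8, 244.1) = 244.1 kN → gross-section yield.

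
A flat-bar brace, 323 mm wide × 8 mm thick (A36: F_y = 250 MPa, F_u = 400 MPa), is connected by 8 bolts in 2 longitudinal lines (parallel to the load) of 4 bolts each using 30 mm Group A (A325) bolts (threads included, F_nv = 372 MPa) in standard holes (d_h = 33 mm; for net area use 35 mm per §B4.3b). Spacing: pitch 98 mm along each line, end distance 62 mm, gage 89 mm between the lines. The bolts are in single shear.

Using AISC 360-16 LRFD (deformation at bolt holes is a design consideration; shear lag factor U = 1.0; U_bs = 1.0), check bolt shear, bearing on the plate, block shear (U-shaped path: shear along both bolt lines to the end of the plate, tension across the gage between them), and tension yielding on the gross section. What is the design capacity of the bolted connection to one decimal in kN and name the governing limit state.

Bolt shear: A_b = π(30)²/4 = 706.86 mm². φR_n = 0.75 × 372 × 706.86 × 8 × 1 = 1577.7 kN.
Bearing (8 mm plate, F_u = 400 MPa): end bolts L_c = 62 − 33/2 = 45.5, R_n = min(1.2×45.5×8×400, 2.4×30×8×400) = 174.72 kN/bolt; interior L_c = 98 − 33 = 65, R_n = 230.4 kN/bolt. φR_n = 0.75 × (2×174.72 + 6×230.4) = 1298.9 kN.
Block shear: shear path 2×[62+3×98] = 2×356 mm, A_gv = 5696, A_nv = 2×(356 − 3.5×35)×8 = 3736 mm²; tension across gage: (89 − 1×35)×8 = 432 mm². R_n = min(0.6×400×3736, 0.6×250×5696) + 1.0×400×432 = min(896.64, 854.4) + 172.8 = 1027.2 kN. φR_n = 0.75 × 1027.2 = 770.4 kN.
Tension yield (gross): A_g = 323×8 = 2584 mm². φR_n = 0.90 × 250 × 2584 = 581.4 kN.
Governing: min(1577.7, 1298.9, 770.4, 581.4) = 581.4 kN → gross-section yield.

581.4 kN (gross-section yield governs)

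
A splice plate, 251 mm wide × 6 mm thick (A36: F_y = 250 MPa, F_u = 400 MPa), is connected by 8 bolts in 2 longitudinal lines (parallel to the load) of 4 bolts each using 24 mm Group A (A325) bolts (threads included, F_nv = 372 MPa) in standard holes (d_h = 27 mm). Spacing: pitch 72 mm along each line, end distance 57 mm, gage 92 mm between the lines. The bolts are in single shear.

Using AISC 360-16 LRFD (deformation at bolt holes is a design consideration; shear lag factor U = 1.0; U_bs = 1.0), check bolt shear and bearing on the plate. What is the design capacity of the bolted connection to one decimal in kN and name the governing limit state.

Bolt shear: A_b = π(24)²/4 = 452.39 mm². φR_n = 0.75 × 372 × 452.39 × 8 × 1 = 1009.7 kN.
Bearing (6 mm plate, F_u = 400 MPa): end bolts L_c = 57 − 27/2 = 43.5, R_n = min(1.2×43.5×6×400, 2.4×24×6×400) = 125.28 kN/bolt; interior L_c = 72 − 27 = 45, R_n = 129.6 kN/bolt. φR_n = 0.75 × (2×125.28 + 6×129.6) = 771.1 kN.
Governing: min(1009.7, 771.1) = 771.1 kN → bearing.

771.1 kN (bearing governs)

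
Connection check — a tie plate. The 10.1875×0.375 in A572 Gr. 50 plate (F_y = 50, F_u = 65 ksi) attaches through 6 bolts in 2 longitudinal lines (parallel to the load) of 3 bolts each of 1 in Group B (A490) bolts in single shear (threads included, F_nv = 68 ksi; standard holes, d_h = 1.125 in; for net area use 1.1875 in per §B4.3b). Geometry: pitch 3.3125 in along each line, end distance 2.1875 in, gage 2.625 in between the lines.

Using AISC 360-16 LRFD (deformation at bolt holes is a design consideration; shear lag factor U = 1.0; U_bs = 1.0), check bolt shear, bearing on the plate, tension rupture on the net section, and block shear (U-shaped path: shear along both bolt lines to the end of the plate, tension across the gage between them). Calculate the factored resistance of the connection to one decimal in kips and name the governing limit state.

142.8 kips (net-section rupture governs)

Bolt shear: A_b = π(1)²/4 = 0.7854 in². φR_n = 0.75 × 68 × 0.7854 × 6 × 1 = 240.3 kips.
Bearing (0.375 in plate, F_u = 65 ksi): end bolts L_c = 2.1875 − 1.125/2 = 1.625, R_n = min(1.2×1.625×0.375×65, 2.4×1×0.375×65) = 47.531 kips/bolt; interior L_c = 3.3125 − 1.125 = 2.1875, R_n = 58.5 kips/bolt. φR_n = 0.75 × (2×47.531 + 4×58.5) = 246.8 kips.
Tension rupture (net): A_n = (10.1875 − 2×1.1875)×0.375 = 2.9297 in² (U = 1.0, A_e = A_n). φR_n = 0.75 × 65 × 2.9297 = 142.8 kips.
Block shear: shear path 2×[2.1875+2×3.3125] = 2×8.8125 in, A_gv = 6.6094, A_nv = 2×(8.8125 − 2.5×1.1875)×0.375 = 4.3828 in²; tension across gage: (2.625 − 1×1.1875)×0.375 = 0.53906 in². R_n = min(0.6×65×4.3828, 0.6×50×6.6094) + 1.0×65×0.53906 = min(170.93, 198.28) + 35.039 = 205.97 kips. φR_n = 0.75 × 205.97 = 154.5 kips.
Governing: min(240.3, 246.8, 142.8, 154.5) = 142.8 kips → net-section rupture.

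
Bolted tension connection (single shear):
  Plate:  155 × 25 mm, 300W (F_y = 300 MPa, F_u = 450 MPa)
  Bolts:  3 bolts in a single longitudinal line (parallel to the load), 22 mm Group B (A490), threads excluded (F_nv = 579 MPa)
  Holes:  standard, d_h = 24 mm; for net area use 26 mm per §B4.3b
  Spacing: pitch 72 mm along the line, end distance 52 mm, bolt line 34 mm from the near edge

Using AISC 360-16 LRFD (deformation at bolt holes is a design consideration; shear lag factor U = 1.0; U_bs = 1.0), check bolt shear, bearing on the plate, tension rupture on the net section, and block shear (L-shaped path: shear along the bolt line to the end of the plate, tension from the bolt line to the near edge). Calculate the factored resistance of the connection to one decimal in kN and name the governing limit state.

Bolt shear: A_b = π(22)²/4 = 380.13 mm². φR_n = 0.75 × 579 × 380.13 × 3 × 1 = 495.2 kN.
Bearing (25 mm plate, F_u = 450 MPa): end bolts L_c = 52 − 24/2 = 40, R_n = min(1.2×40×25×450, 2.4×22×25×450) = 540 kN/bolt; interior L_c = 72 − 24 = 48, R_n = 594 kN/bolt. φR_n = 0.75 × (1×540 + 2×594) = 1296.0 kN.
Tension rupture (net): A_n = (155 − 1×26)×25 = 3225 mm² (U = 1.0, A_e = A_n). φR_n = 0.75 × 450 × 3225 = 1088.4 kN.
Block shear: shear path 1×[52+2×72] = 1×196 mm, A_gv = 4900, A_nv = 1×(196 − 2.5×26)×25 = 3275 mm²; tension to near edge: (34 − 0.5×26)×25 = 525 mm². R_n = min(0.6×450×3275, 0.6×300×4900) + 1.0×450×525 = min(884.25, 882) + 236.25 = 1118.3 kN. φR_n = 0.75 × 1118.3 = 838.7 kN.
Governing: min(495.2, 1296.0, 1088.4, 838.7) = 495.2 kN → bolt shear.

495.2 kN (bolt shear governs)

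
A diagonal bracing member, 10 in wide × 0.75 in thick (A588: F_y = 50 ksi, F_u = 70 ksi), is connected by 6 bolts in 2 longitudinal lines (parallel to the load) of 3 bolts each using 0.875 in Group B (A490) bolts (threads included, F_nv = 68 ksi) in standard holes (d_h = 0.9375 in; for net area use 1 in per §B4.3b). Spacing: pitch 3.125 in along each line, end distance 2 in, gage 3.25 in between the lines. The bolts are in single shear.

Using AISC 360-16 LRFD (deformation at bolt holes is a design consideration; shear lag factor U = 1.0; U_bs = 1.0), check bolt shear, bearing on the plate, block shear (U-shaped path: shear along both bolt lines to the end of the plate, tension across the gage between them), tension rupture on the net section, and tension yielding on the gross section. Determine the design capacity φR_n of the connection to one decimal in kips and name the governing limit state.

184.0 kips (bolt shear governs)

Bolt shear: A_b = π(0.875)²/4 = 0.60132 in². φR_n = 0.75 × 68 × 0.60132 × 6 × 1 = 184.0 kips.
Bearing (0.75 in plate, F_u = 70 ksi): end bolts L_c = 2 − 0.9375/2 = 1.53125, R_n = min(1.2×1.53125×0.75×70, 2.4×0.875×0.75×70) = 96.469 kips/bolt; interior L_c = 3.125 − 0.9375 = 2.1875, R_n = 110.25 kips/bolt. φR_n = 0.75 × (2×96.469 + 4×110.25) = 475.5 kips.
Block shear: shear path 2×[2+2×3.125] = 2×8.25 in, A_gv = 12.375, A_nv = 2×(8.25 − 2.5×1)×0.75 = 8.625 in²; tension across gage: (3.25 − 1×1)×0.75 = 1.6875 in². R_n = min(0.6×70×8.625, 0.6×50×12.375) + 1.0×70×1.6875 = min(362.25, 371.25) + 118.13 = 480.38 kips. φR_n = 0.75 × 480.38 = 360.3 kips.
Tension rupture (net): A_n = (10 − 2×1)×0.75 = 6 in² (U = 1.0, A_e = A_n). φR_n = 0.75 × 70 × 6 = 315.0 kips.
Tension yield (gross): A_g = 10×0.75 = 7.5 in². φR_n = 0.90 × 50 × 7.5 = 337.5 kips.
Governing: min(184.0, 475.5, 360.3, 315.0, 337.5) = 184.0 kips → bolt shear.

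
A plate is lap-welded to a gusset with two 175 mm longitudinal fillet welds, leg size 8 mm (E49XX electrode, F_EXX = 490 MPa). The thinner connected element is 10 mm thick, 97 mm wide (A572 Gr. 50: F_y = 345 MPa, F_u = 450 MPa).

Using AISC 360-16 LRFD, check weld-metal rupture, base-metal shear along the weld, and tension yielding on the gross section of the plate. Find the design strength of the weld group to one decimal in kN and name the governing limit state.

301.2 kN (gross-section yield governs)

Weld metal: throat = 0.707×8 = 5.656 mm, L = 2×175 = 350 mm. φR_n = 0.75 × 0.6 × 490 × 5.656 × 350 = 436.5 kN.
Base metal shear (10 mm plate): yield φR_n = 1.0×0.6×345×10×350 = 724.5 kN; rupture φR_n = 0.75×0.6×450×10×350 = 708.8 kN; take 708.8 kN (rupture).
Tension yield (gross): A_g = 97×10 = 970 mm². φR_n = 0.90 × 345 × 970 = 301.2 kN.
Governing: min(436.5, 708.8, 301.2) = 301.2 kN → gross-section yield.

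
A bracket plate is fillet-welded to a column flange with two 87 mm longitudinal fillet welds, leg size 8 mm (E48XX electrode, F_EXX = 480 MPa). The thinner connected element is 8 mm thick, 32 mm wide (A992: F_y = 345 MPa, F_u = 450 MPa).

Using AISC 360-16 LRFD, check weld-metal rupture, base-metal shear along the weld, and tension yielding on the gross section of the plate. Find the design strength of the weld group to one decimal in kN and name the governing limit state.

Weld metal: throat = 0.707×8 = 5.656 mm, L = 2×87 = 174 mm. φR_n = 0.75 × 0.6 × 480 × 5.656 × 174 = 212.6 kN.
Base metal shear (8 mm plate): yield φR_n = 1.0×0.6×345×8×174 = 288.1 kN; rupture φR_n = 0.75×0.6×450×8×174 = 281.9 kN; take 281.9 kN (rupture).
Tension yield (gross): A_g = 32×8 = 256 mm². φR_n = 0.90 × 345 × 256 = 79.5 kN.
Governing: min(212.6, 281.9, 79.5) = 79.5 kN → gross-section yield.

79.5 kN (gross-section yield governs)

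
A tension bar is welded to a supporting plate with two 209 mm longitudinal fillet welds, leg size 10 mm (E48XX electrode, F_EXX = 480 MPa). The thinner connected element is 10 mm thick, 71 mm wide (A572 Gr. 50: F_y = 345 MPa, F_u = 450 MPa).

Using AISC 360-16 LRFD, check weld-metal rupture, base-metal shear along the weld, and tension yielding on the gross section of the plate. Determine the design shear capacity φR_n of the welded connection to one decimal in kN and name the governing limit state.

Weld metal: throat = 0.707×10 = 7.07 mm, L = 2×209 = 418 mm. φR_n = 0.75 × 0.6 × 480 × 7.07 × 418 = 638.3 kN.
Base metal shear (10 mm plate): yield φR_n = 1.0×0.6×345×10×418 = 865.3 kN; rupture φR_n = 0.75×0.6×450×10×418 = 846.5 kN; take 846.5 kN (rupture).
Tension yield (gross): A_g = 71×10 = 710 mm². φR_n = 0.90 × 345 × 710 = 220.5 kN.
Governing: min(638.3, 846.5, 220.5) = 220.5 kN → gross-section yield.

220.5 kN (gross-section yield governs)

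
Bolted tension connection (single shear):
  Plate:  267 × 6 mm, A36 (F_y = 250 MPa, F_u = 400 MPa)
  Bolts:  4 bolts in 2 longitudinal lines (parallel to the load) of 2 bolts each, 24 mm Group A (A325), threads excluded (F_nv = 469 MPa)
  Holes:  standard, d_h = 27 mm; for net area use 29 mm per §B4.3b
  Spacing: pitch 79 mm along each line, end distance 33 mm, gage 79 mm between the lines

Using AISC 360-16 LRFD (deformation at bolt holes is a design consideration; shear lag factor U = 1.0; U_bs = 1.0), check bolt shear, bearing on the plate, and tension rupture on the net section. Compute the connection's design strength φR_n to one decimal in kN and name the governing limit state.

291.6 kN (bearing governs)

Bolt shear: A_b = π(24)²/4 = 452.39 mm². φR_n = 0.75 × 469 × 452.39 × 4 × 1 = 636.5 kN.
Bearing (6 mm plate, F_u = 400 MPa): end bolts L_c = 33 − 27/2 = 19.5, R_n = min(1.2×19.5×6×400, 2.4×24×6×400) = 56.16 kN/bolt; interior L_c = 79 − 27 = 52, R_n = 138.24 kN/bolt. φR_n = 0.75 × (2×56.16 + 2×138.24) = 291.6 kN.
Tension rupture (net): A_n = (267 − 2×29)×6 = 1254 mm² (U = 1.0, A_e = A_n). φR_n = 0.75 × 400 × 1254 = 376.2 kN.
Governing: min(636.5, 291.6, 376.2) = 291.6 kN → bearing.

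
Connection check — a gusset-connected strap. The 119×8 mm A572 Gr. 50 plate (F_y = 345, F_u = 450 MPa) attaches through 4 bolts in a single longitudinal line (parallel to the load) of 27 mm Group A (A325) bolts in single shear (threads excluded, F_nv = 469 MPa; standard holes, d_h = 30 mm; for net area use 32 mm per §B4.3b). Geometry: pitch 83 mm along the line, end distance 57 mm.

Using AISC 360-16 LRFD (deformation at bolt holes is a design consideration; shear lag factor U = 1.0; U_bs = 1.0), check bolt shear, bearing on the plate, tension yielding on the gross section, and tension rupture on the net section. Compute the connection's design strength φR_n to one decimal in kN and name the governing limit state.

234.9 kN (net-section rupture governs)

Bolt shear: A_b = π(27)²/4 = 572.56 mm². φR_n = 0.75 × 469 × 572.56 × 4 × 1 = 805.6 kN.
Bearing (8 mm plate, F_u = 450 MPa): end bolts L_c = 57 − 30/2 = 42, R_n = min(1.2×42×8×450, 2.4×27×8×450) = 181.44 kN/bolt; interior L_c = 83 − 30 = 53, R_n = 228.96 kN/bolt. φR_n = 0.75 × (1×181.44 + 3×228.96) = 651.2 kN.
Tension yield (gross): A_g = 119×8 = 952 mm². φR_n = 0.90 × 345 × 952 = 295.6 kN.
Tension rupture (net): A_n = (119 − 1×32)×8 = 696 mm² (U = 1.0, A_e = A_n). φR_n = 0.75 × 450 × 696 = 234.9 kN.
Governing: min(805.6, 651.2, 295.6, 234.9) = 234.9 kN → net-section rupture.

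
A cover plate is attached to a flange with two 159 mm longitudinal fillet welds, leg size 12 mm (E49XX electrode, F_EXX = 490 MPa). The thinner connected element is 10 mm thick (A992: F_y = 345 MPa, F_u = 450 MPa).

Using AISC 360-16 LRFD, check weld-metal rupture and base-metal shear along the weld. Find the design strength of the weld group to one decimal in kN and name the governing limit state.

Weld metal: throat = 0.707×12 = 8.484 mm, L = 2×159 = 318 mm. φR_n = 0.75 × 0.6 × 490 × 8.484 × 318 = 594.9 kN.
Base metal shear (10 mm plate): yield φR_n = 1.0×0.6×345×10×318 = 658.3 kN; rupture φR_n = 0.75×0.6×450×10×318 = 644.0 kN; take 644.0 kN (rupture).
Governing: min(594.9, 644.0) = 594.9 kN → weld metal.

594.9 kN (weld metal governs)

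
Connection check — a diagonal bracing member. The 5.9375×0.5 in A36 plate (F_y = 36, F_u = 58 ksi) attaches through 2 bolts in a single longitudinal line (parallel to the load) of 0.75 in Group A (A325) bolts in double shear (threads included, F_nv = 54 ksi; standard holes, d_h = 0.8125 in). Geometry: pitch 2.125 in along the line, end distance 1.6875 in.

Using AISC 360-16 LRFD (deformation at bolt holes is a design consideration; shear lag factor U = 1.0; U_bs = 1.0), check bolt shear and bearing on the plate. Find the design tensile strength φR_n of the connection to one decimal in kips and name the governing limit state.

67.7 kips (bearing governs)

Bolt shear: A_b = π(0.75)²/4 = 0.44179 in². φR_n = 0.75 × 54 × 0.44179 × 2 × 2 = 71.6 kips.
Bearing (0.5 in plate, F_u = 58 ksi): end bolts L_c = 1.6875 − 0.8125/2 = 1.28125, R_n = min(1.2×1.28125×0.5×58, 2.4×0.75×0.5×58) = 44.588 kips/bolt; interior L_c = 2.125 − 0.8125 = 1.3125, R_n = 45.675 kips/bolt. φR_n = 0.75 × (1×44.588 + 1×45.675) = 67.7 kips.
Governing: min(71.6, 67.7) = 67.7 kips → bearing.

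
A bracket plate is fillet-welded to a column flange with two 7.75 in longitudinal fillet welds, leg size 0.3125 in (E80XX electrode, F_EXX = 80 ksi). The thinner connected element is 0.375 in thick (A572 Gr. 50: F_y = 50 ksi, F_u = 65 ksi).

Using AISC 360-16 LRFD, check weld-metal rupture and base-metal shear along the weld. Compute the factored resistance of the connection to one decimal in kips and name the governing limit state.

123.3 kips (weld metal governs)

Weld metal: throat = 0.707×0.3125 = 0.22094 in, L = 2×7.75 = 15.5 in. φR_n = 0.75 × 0.6 × 80 × 0.22094 × 15.5 = 123.3 kips.
Base metal shear (0.375 in plate): yield φR_n = 1.0×0.6×50×0.375×15.5 = 174.4 kips; rupture φR_n = 0.75×0.6×65×0.375×15.5 = 170.0 kips; take 170.0 kips (rupture).
Governing: min(123.3, 170.0) = 123.3 kips → weld metal.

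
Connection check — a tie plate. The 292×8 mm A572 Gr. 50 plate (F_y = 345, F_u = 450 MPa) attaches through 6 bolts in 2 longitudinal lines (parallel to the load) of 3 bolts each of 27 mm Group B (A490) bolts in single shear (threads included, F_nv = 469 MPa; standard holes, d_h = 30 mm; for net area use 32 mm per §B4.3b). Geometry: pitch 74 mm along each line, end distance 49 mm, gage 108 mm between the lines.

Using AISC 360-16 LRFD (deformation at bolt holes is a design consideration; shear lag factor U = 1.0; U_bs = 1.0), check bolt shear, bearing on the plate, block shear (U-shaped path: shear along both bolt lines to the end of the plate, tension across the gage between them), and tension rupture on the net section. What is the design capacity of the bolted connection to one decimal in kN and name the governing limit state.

Bolt shear: A_b = π(27)²/4 = 572.56 mm². φR_n = 0.75 × 469 × 572.56 × 6 × 1 = 1208.4 kN.
Bearing (8 mm plate, F_u = 450 MPa): end bolts L_c = 49 − 30/2 = 34, R_n = min(1.2×34×8×450, 2.4×27×8×450) = 146.88 kN/bolt; interior L_c = 74 − 30 = 44, R_n = 190.08 kN/bolt. φR_n = 0.75 × (2×146.88 + 4×190.08) = 790.6 kN.
Block shear: shear path 2×[49+2×74] = 2×197 mm, A_gv = 3152, A_nv = 2×(197 − 2.5×32)×8 = 1872 mm²; tension across gage: (108 − 1×32)×8 = 608 mm². R_n = min(0.6×450×1872, 0.6×345×3152) + 1.0×450×608 = min(505.44, 652.46) + 273.6 = 779.04 kN. φR_n = 0.75 × 779.04 = 584.3 kN.
Tension rupture (net): A_n = (292 − 2×32)×8 = 1824 mm² (U = 1.0, A_e = A_n). φR_n = 0.75 × 450 × 1824 = 615.6 kN.
Governing: min(1208.4, 790.6, 584.3, 615.6) = 584.3 kN → block shear.

584.3 kN (block shear governs)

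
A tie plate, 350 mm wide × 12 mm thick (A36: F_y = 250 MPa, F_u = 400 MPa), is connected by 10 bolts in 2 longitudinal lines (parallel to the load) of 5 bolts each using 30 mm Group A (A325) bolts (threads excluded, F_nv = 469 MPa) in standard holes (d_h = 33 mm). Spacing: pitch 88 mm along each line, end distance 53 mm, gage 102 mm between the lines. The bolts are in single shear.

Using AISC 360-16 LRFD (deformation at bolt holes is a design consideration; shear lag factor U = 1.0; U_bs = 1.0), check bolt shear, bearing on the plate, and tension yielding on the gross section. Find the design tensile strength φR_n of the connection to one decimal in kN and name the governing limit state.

945.0 kN (gross-section yield governs)

Bolt shear: A_b = π(30)²/4 = 706.86 mm². φR_n = 0.75 × 469 × 706.86 × 10 × 1 = 2486.4 kN.
Bearing (12 mm plate, F_u = 400 MPa): end bolts L_c = 53 − 33/2 = 36.5, R_n = min(1.2×36.5×12×400, 2.4×30×12×400) = 210.24 kN/bolt; interior L_c = 88 − 33 = 55, R_n = 316.8 kN/bolt. φR_n = 0.75 × (2×210.24 + 8×316.8) = 2216.2 kN.
Tension yield (gross): A_g = 350×12 = 4200 mm². φR_n = 0.90 × 250 × 4200 = 945.0 kN.
Governing: min(2486.4, 2216.2, 945.0) = 945.0 kN → gross-section yield.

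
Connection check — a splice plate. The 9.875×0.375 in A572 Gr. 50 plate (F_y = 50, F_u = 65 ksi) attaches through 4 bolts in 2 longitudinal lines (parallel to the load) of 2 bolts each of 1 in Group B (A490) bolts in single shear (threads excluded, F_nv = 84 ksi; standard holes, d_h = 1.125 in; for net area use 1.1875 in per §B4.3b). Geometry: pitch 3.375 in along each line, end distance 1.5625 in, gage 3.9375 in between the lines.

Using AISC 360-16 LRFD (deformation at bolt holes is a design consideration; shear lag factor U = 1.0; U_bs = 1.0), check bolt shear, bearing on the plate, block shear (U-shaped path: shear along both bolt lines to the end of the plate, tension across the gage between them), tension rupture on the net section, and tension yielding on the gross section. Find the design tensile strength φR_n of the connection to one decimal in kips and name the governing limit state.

119.5 kips (block shear governs)

Bolt shear: A_b = π(1)²/4 = 0.7854 in². φR_n = 0.75 × 84 × 0.7854 × 4 × 1 = 197.9 kips.
Bearing (0.375 in plate, F_u = 65 ksi): end bolts L_c = 1.5625 − 1.125/2 = 1, R_n = min(1.2×1×0.375×65, 2.4×1×0.375×65) = 29.25 kips/bolt; interior L_c = 3.375 − 1.125 = 2.25, R_n = 58.5 kips/bolt. φR_n = 0.75 × (2×29.25 + 2×58.5) = 131.6 kips.
Block shear: shear path 2×[1.5625+1×3.375] = 2×4.9375 in, A_gv = 3.7031, A_nv = 2×(4.9375 − 1.5×1.1875)×0.375 = 2.3672 in²; tension across gage: (3.9375 − 1×1.1875)×0.375 = 1.0313 in². R_n = min(0.6×65×2.3672, 0.6×50×3.7031) + 1.0×65×1.0313 = min(92.321, 111.09) + 67.035 = 159.36 kips. φR_n = 0.75 × 159.36 = 119.5 kips.
Tension rupture (net): A_n = (9.875 − 2×1.1875)×0.375 = 2.8125 in² (U = 1.0, A_e = A_n). φR_n = 0.75 × 65 × 2.8125 = 137.1 kips.
Tension yield (gross): A_g = 9.875×0.375 = 3.7031 in². φR_n = 0.90 × 50 × 3.7031 = 166.6 kips.
Governing: min(197.9, 131.6, 119.5, 137.1, 166.6) = 119.5 kips → block shear.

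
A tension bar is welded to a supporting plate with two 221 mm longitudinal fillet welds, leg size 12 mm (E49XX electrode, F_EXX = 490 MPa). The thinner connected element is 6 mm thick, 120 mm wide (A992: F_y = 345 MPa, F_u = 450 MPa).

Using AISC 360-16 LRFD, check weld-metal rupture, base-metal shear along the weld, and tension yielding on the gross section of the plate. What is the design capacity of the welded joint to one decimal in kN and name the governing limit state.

Weld metal: throat = 0.707×12 = 8.484 mm, L = 2×221 = 442 mm. φR_n = 0.75 × 0.6 × 490 × 8.484 × 442 = 826.9 kN.
Base metal shear (6 mm plate): yield φR_n = 1.0×0.6×345×6×442 = 549.0 kN; rupture φR_n = 0.75×0.6×450×6×442 = 537.0 kN; take 537.0 kN (rupture).
Tension yield (gross): A_g = 120×6 = 720 mm². φR_n = 0.90 × 345 × 720 = 223.6 kN.
Governing: min(826.9, 537.0, 223.6) = 223.6 kN → gross-section yield.

223.6 kN (gross-section yield governs)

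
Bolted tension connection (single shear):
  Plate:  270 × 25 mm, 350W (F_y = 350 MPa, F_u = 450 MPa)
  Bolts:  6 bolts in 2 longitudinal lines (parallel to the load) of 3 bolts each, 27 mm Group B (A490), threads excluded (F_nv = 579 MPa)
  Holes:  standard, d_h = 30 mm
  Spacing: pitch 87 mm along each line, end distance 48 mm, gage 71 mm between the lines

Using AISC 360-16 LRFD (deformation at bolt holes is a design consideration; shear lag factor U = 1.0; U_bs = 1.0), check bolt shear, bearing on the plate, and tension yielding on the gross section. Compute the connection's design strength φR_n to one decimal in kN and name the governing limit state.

1491.8 kN (bolt shear governs)

Bolt shear: A_b = π(27)²/4 = 572.56 mm². φR_n = 0.75 × 579 × 572.56 × 6 × 1 = 1491.8 kN.
Bearing (25 mm plate, F_u = 450 MPa): end bolts L_c = 48 − 30/2 = 33, R_n = min(1.2×33×25×450, 2.4×27×25×450) = 445.5 kN/bolt; interior L_c = 87 − 30 = 57, R_n = 729 kN/bolt. φR_n = 0.75 × (2×445.5 + 4×729) = 2855.3 kN.
Tension yield (gross): A_g = 270×25 = 6750 mm². φR_n = 0.90 × 350 × 6750 = 2126.3 kN.
Governing: min(1491.8, 2855.3, 2126.3) = 1491.8 kN → bolt shear.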